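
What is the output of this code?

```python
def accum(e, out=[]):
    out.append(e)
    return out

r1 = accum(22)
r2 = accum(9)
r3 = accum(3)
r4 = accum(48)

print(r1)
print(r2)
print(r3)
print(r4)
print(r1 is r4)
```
[22, 9, 3, 48]
[22, 9, 3, 48]
[22, 9, 3, 48]
[22, 9, 3, 48]
True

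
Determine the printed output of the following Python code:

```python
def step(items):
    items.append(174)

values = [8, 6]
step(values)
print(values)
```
[8, 6, 174]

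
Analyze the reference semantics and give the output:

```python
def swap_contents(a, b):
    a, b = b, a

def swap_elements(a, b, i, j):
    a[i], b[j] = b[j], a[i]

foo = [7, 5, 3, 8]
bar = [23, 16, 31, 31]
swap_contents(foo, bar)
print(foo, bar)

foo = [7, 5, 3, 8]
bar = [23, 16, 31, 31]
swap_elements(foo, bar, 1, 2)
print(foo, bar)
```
[7, 5, 3, 8] [23, 16, 31, 31]
[7, 31, 3, 8] [23, 16, 5, 31]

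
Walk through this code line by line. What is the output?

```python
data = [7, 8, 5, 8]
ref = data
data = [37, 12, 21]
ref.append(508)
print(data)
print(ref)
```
[37, 12, 21]
[7, 8, 5, 8, 508]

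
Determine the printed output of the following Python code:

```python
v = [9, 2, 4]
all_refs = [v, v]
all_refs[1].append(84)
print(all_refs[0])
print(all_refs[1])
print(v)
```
[9, 2, 4, 84]
[9, 2, 4, 84]
[9, 2, 4, 84]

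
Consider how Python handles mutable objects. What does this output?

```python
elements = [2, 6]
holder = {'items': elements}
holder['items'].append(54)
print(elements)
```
[2, 6, 54]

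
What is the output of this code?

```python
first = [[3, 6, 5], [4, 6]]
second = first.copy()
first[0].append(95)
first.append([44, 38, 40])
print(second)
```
[[3, 6, 5, 95], [4, 6]]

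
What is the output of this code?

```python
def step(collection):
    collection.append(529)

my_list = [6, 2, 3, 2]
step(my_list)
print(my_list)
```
[6, 2, 3, 2, 529]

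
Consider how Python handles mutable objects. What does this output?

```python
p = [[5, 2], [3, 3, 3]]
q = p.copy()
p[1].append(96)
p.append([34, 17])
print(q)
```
[[5, 2], [3, 3, 3, 96]]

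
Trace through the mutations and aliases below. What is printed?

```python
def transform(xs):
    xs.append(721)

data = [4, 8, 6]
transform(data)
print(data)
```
[4, 8, 6, 721]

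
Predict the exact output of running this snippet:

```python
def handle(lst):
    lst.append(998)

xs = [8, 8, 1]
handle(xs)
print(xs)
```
[8, 8, 1, 998]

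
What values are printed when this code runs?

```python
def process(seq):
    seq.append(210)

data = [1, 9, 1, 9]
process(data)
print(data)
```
[1, 9, 1, 9, 210]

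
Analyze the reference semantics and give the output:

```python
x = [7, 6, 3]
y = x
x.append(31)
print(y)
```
[7, 6, 3, 31]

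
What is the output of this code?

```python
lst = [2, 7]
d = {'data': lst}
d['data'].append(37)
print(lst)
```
[2, 7, 37]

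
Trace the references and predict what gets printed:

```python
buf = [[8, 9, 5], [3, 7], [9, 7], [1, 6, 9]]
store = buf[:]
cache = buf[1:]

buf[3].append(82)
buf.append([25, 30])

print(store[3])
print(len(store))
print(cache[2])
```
[1, 6, 9, 82]
4
[1, 6, 9, 82]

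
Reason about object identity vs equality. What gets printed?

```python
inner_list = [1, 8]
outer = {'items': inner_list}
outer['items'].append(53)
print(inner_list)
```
[1, 8, 53]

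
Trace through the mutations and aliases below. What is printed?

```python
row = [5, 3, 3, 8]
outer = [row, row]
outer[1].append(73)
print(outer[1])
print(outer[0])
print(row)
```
[5, 3, 3, 8, 73]
[5, 3, 3, 8, 73]
[5, 3, 3, 8, 73]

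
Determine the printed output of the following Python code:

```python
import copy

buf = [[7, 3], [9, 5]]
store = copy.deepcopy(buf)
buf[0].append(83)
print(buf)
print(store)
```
[[7, 3, 83], [9, 5]]
[[7, 3], [9, 5]]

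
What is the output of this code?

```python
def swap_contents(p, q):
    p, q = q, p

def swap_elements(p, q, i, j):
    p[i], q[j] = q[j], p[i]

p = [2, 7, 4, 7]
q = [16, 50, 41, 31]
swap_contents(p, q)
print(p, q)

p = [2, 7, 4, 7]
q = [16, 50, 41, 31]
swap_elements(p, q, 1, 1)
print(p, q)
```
[2, 7, 4, 7] [16, 50, 41, 31]
[2, 50, 4, 7] [16, 7, 41, 31]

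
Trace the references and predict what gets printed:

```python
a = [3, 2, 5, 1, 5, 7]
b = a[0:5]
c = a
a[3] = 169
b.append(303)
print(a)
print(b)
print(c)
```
[3, 2, 5, 169, 5, 7]
[3, 2, 5, 1, 5, 303]
[3, 2, 5, 169, 5, 7]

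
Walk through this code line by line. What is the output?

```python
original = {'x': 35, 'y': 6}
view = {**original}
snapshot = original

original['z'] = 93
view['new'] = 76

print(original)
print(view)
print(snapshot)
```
{'x': 35, 'y': 6, 'z': 93}
{'x': 35, 'y': 6, 'new': 76}
{'x': 35, 'y': 6, 'z': 93}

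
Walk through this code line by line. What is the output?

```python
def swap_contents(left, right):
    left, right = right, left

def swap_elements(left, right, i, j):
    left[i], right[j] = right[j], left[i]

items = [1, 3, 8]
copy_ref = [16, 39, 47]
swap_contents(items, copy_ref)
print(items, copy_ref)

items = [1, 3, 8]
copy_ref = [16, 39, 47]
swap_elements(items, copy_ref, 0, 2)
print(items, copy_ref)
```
[1, 3, 8] [16, 39, 47]
[47, 3, 8] [16, 39, 1]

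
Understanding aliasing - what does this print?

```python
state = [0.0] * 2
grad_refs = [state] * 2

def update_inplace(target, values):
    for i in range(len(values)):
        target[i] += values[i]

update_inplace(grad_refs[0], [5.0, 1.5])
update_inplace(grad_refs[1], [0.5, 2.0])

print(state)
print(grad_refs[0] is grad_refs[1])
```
[5.5, 3.5]
True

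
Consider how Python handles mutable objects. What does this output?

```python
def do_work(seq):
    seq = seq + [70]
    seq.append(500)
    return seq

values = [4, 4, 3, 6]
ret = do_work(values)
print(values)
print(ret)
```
[4, 4, 3, 6]
[4, 4, 3, 6, 70, 500]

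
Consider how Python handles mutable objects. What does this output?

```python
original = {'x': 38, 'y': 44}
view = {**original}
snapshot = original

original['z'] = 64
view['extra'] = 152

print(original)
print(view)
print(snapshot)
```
{'x': 38, 'y': 44, 'z': 64}
{'x': 38, 'y': 44, 'extra': 152}
{'x': 38, 'y': 44, 'z': 64}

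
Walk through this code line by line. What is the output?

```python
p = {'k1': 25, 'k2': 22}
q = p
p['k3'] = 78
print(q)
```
{'k1': 25, 'k2': 22, 'k3': 78}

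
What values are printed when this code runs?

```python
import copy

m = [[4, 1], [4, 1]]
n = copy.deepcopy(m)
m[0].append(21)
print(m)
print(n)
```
[[4, 1, 21], [4, 1]]
[[4, 1], [4, 1]]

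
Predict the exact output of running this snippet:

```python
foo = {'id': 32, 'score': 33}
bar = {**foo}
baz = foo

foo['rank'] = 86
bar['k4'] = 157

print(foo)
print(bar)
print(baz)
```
{'id': 32, 'score': 33, 'rank': 86}
{'id': 32, 'score': 33, 'k4': 157}
{'id': 32, 'score': 33, 'rank': 86}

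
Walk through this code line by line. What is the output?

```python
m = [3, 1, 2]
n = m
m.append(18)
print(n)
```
[3, 1, 2, 18]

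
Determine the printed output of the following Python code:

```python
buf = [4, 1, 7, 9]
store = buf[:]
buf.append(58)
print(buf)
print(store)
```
[4, 1, 7, 9, 58]
[4, 1, 7, 9]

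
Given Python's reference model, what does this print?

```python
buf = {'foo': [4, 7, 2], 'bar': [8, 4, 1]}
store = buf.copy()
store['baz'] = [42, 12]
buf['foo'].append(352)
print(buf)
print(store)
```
{'foo': [4, 7, 2, 352], 'bar': [8, 4, 1]}
{'foo': [4, 7, 2, 352], 'bar': [8, 4, 1], 'baz': [42, 12]}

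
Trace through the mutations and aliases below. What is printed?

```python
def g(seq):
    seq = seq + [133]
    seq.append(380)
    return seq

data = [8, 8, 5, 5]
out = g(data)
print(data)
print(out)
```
[8, 8, 5, 5]
[8, 8, 5, 5, 133, 380]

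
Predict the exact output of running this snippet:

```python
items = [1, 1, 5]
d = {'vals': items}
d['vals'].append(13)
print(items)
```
[1, 1, 5, 13]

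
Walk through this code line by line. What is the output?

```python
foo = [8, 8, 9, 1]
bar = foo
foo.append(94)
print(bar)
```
[8, 8, 9, 1, 94]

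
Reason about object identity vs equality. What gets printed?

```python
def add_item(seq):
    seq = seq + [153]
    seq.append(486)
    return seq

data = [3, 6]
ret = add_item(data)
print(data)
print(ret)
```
[3, 6]
[3, 6, 153, 486]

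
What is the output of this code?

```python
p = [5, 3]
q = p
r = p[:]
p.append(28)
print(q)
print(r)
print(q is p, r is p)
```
[5, 3, 28]
[5, 3]
True False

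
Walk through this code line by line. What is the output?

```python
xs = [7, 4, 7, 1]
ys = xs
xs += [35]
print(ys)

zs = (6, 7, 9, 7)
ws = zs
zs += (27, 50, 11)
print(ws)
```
[7, 4, 7, 1, 35]
(6, 7, 9, 7)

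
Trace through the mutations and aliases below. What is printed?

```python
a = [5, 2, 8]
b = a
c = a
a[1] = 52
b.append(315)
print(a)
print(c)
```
[5, 52, 8, 315]
[5, 52, 8, 315]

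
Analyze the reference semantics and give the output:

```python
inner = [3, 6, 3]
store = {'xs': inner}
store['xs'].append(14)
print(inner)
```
[3, 6, 3, 14]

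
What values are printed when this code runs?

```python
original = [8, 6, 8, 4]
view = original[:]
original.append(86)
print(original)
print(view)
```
[8, 6, 8, 4, 86]
[8, 6, 8, 4]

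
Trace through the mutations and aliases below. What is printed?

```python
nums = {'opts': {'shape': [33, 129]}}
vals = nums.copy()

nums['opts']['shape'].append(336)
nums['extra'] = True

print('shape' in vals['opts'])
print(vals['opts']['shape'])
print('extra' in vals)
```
True
[33, 129, 336]
False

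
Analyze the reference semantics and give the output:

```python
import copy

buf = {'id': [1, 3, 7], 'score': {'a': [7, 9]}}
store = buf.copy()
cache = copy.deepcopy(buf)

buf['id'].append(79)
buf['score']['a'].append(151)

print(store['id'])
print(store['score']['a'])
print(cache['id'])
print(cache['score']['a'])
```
[1, 3, 7, 79]
[7, 9, 151]
[1, 3, 7]
[7, 9]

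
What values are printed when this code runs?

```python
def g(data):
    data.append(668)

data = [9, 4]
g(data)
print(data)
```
[9, 4, 668]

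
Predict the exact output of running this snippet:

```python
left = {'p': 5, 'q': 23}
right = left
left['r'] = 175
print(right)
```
{'p': 5, 'q': 23, 'r': 175}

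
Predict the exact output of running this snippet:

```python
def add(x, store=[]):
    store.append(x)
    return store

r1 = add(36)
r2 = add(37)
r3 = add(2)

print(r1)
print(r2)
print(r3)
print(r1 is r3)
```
[36, 37, 2]
[36, 37, 2]
[36, 37, 2]
True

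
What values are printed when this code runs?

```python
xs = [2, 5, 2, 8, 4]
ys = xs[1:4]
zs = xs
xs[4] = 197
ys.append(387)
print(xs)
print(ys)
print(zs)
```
[2, 5, 2, 8, 197]
[5, 2, 8, 387]
[2, 5, 2, 8, 197]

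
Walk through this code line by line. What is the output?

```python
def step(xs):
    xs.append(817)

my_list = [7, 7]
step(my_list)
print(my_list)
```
[7, 7, 817]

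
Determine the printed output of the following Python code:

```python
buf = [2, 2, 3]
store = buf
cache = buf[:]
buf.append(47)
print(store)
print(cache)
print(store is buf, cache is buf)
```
[2, 2, 3, 47]
[2, 2, 3]
True False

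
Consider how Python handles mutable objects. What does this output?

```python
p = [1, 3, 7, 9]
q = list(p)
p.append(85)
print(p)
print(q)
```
[1, 3, 7, 9, 85]
[1, 3, 7, 9]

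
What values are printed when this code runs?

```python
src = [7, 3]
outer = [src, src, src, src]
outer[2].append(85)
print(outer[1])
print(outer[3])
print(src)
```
[7, 3, 85]
[7, 3, 85]
[7, 3, 85]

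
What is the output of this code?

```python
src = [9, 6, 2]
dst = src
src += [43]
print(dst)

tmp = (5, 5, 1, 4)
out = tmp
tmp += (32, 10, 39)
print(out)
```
[9, 6, 2, 43]
(5, 5, 1, 4)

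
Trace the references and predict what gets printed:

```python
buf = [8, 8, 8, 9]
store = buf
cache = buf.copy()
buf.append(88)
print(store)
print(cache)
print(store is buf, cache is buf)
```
[8, 8, 8, 9, 88]
[8, 8, 8, 9]
True False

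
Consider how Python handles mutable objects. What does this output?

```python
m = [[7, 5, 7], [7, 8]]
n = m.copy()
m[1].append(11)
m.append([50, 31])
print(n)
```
[[7, 5, 7], [7, 8, 11]]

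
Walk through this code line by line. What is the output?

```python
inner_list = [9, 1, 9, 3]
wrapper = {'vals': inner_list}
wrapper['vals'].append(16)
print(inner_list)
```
[9, 1, 9, 3, 16]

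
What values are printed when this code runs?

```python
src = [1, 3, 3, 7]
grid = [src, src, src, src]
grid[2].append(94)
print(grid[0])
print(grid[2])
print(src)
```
[1, 3, 3, 7, 94]
[1, 3, 3, 7, 94]
[1, 3, 3, 7, 94]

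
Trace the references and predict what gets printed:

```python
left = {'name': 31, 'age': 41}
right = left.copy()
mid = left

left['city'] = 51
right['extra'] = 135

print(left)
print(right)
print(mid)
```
{'name': 31, 'age': 41, 'city': 51}
{'name': 31, 'age': 41, 'extra': 135}
{'name': 31, 'age': 41, 'city': 51}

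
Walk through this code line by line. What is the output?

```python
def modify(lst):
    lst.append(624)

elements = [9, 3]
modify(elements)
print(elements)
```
[9, 3, 624]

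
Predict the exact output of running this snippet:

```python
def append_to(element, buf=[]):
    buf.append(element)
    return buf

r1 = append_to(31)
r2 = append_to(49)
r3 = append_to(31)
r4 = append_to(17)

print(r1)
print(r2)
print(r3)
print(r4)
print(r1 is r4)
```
[31, 49, 31, 17]
[31, 49, 31, 17]
[31, 49, 31, 17]
[31, 49, 31, 17]
True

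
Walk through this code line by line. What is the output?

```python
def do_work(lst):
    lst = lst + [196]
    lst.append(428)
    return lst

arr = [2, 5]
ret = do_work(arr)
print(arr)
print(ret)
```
[2, 5]
[2, 5, 196, 428]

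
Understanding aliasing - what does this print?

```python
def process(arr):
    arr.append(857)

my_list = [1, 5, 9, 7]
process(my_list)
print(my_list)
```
[1, 5, 9, 7, 857]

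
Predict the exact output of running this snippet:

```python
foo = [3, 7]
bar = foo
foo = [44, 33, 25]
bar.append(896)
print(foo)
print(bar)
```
[44, 33, 25]
[3, 7, 896]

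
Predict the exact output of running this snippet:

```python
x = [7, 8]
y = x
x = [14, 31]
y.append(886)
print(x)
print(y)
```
[14, 31]
[7, 8, 886]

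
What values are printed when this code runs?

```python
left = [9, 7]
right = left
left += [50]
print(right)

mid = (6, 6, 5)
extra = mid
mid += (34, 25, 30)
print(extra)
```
[9, 7, 50]
(6, 6, 5)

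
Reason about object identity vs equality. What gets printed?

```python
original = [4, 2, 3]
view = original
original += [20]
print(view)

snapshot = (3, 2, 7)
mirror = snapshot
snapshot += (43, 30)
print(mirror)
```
[4, 2, 3, 20]
(3, 2, 7)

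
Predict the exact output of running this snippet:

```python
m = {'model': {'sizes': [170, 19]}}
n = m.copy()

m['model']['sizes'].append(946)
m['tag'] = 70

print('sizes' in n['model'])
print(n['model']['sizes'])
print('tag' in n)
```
True
[170, 19, 946]
False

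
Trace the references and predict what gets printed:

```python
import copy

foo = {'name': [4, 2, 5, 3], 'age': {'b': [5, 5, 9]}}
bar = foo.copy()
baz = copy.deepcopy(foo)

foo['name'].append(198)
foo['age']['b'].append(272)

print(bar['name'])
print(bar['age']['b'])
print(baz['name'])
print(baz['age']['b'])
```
[4, 2, 5, 3, 198]
[5, 5, 9, 272]
[4, 2, 5, 3]
[5, 5, 9]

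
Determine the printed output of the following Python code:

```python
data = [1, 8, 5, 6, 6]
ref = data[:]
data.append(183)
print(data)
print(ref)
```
[1, 8, 5, 6, 6, 183]
[1, 8, 5, 6, 6]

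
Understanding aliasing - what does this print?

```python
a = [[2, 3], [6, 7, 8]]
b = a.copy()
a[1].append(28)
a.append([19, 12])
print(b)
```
[[2, 3], [6, 7, 8, 28]]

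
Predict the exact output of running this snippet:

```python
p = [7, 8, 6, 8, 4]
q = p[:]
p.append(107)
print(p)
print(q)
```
[7, 8, 6, 8, 4, 107]
[7, 8, 6, 8, 4]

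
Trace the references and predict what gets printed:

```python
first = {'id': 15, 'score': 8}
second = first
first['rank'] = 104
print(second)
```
{'id': 15, 'score': 8, 'rank': 104}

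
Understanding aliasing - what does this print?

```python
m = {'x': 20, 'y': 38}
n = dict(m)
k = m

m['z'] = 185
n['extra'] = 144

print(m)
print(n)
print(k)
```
{'x': 20, 'y': 38, 'z': 185}
{'x': 20, 'y': 38, 'extra': 144}
{'x': 20, 'y': 38, 'z': 185}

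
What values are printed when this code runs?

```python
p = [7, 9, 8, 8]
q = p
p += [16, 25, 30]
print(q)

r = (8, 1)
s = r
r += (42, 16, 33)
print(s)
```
[7, 9, 8, 8, 16, 25, 30]
(8, 1)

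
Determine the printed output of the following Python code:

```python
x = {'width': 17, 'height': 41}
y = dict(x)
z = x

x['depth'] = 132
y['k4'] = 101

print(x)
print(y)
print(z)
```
{'width': 17, 'height': 41, 'depth': 132}
{'width': 17, 'height': 41, 'k4': 101}
{'width': 17, 'height': 41, 'depth': 132}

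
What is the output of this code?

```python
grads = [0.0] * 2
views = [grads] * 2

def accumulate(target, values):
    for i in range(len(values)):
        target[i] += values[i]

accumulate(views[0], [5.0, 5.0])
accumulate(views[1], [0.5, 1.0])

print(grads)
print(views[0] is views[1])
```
[5.5, 6.0]
True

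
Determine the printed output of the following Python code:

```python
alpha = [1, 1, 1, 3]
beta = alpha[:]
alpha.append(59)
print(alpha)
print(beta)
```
[1, 1, 1, 3, 59]
[1, 1, 1, 3]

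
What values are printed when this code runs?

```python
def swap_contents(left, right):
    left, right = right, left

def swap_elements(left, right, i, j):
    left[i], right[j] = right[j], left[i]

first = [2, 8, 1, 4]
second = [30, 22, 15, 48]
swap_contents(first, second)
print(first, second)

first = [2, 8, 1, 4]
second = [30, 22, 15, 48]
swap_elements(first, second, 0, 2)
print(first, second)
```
[2, 8, 1, 4] [30, 22, 15, 48]
[15, 8, 1, 4] [30, 22, 2, 48]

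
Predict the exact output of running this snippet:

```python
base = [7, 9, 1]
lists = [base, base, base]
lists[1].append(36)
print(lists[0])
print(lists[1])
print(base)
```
[7, 9, 1, 36]
[7, 9, 1, 36]
[7, 9, 1, 36]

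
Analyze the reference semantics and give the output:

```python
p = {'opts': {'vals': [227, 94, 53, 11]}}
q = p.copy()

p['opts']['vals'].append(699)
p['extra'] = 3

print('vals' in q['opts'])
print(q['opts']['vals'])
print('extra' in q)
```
True
[227, 94, 53, 11, 699]
False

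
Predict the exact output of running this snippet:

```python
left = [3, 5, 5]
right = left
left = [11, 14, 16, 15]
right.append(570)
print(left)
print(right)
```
[11, 14, 16, 15]
[3, 5, 5, 570]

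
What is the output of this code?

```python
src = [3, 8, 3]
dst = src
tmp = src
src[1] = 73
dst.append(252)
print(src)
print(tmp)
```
[3, 73, 3, 252]
[3, 73, 3, 252]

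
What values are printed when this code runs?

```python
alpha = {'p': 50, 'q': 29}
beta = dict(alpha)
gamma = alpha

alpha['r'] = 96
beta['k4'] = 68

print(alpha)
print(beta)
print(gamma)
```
{'p': 50, 'q': 29, 'r': 96}
{'p': 50, 'q': 29, 'k4': 68}
{'p': 50, 'q': 29, 'r': 96}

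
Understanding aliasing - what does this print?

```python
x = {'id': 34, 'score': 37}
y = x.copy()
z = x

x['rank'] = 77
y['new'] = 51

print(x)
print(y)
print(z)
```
{'id': 34, 'score': 37, 'rank': 77}
{'id': 34, 'score': 37, 'new': 51}
{'id': 34, 'score': 37, 'rank': 77}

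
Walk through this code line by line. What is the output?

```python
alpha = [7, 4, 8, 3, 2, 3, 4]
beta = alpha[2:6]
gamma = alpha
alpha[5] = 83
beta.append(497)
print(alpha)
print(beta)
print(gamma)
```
[7, 4, 8, 3, 2, 83, 4]
[8, 3, 2, 3, 497]
[7, 4, 8, 3, 2, 83, 4]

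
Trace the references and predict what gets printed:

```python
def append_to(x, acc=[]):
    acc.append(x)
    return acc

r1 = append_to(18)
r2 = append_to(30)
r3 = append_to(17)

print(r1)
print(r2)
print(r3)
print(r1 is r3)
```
[18, 30, 17]
[18, 30, 17]
[18, 30, 17]
True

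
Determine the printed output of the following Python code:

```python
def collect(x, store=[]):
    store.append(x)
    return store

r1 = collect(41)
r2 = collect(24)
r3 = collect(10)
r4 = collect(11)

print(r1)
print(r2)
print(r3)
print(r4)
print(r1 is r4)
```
[41, 24, 10, 11]
[41, 24, 10, 11]
[41, 24, 10, 11]
[41, 24, 10, 11]
True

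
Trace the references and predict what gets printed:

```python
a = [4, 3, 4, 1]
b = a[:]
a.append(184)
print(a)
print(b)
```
[4, 3, 4, 1, 184]
[4, 3, 4, 1]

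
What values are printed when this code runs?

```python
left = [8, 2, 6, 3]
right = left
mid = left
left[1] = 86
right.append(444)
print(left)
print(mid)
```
[8, 86, 6, 3, 444]
[8, 86, 6, 3, 444]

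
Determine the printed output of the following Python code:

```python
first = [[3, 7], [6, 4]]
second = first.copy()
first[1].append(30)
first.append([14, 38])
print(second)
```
[[3, 7], [6, 4, 30]]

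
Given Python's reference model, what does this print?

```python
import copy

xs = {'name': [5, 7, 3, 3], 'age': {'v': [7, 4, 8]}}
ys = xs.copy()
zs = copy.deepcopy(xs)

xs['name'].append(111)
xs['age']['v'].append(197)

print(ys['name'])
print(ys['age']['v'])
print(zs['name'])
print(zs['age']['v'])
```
[5, 7, 3, 3, 111]
[7, 4, 8, 197]
[5, 7, 3, 3]
[7, 4, 8]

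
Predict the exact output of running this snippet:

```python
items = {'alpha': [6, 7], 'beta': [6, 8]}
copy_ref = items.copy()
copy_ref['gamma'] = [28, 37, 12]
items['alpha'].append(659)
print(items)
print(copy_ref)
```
{'alpha': [6, 7, 659], 'beta': [6, 8]}
{'alpha': [6, 7, 659], 'beta': [6, 8], 'gamma': [28, 37, 12]}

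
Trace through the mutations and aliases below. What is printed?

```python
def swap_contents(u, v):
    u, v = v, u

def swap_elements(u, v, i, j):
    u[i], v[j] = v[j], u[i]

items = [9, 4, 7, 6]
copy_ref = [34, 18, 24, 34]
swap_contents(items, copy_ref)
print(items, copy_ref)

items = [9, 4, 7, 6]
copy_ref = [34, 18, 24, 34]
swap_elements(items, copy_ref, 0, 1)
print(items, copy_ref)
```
[9, 4, 7, 6] [34, 18, 24, 34]
[18, 4, 7, 6] [34, 9, 24, 34]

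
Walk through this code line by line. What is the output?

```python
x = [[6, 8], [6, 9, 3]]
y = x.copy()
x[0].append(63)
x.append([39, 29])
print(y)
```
[[6, 8, 63], [6, 9, 3]]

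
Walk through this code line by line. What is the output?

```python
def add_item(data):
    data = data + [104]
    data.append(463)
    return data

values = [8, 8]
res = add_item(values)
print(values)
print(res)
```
[8, 8]
[8, 8, 104, 463]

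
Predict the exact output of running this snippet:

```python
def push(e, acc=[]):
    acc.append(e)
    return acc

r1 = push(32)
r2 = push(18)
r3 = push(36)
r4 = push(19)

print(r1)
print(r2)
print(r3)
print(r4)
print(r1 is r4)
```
[32, 18, 36, 19]
[32, 18, 36, 19]
[32, 18, 36, 19]
[32, 18, 36, 19]
True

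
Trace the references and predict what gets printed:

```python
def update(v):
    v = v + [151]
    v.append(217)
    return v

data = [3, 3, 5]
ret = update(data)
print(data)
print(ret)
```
[3, 3, 5]
[3, 3, 5, 151, 217]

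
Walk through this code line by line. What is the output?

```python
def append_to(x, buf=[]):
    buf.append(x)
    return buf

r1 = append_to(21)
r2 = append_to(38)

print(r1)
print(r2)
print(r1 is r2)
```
[21, 38]
[21, 38]
True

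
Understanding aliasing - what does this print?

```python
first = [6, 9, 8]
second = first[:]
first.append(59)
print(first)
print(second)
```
[6, 9, 8, 59]
[6, 9, 8]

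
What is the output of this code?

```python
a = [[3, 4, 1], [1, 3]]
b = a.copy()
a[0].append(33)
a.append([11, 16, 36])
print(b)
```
[[3, 4, 1, 33], [1, 3]]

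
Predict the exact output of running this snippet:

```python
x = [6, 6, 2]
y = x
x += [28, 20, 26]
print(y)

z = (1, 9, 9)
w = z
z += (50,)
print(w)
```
[6, 6, 2, 28, 20, 26]
(1, 9, 9)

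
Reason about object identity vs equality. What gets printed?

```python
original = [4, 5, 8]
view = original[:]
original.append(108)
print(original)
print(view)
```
[4, 5, 8, 108]
[4, 5, 8]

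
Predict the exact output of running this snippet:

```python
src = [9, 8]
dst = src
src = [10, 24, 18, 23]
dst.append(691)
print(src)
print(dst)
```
[10, 24, 18, 23]
[9, 8, 691]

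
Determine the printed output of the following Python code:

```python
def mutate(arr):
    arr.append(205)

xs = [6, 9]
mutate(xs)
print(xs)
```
[6, 9, 205]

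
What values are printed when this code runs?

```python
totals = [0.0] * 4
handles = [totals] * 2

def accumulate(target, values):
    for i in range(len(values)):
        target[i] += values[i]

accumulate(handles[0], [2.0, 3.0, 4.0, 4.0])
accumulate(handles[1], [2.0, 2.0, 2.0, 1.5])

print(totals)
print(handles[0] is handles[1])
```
[4.0, 5.0, 6.0, 5.5]
True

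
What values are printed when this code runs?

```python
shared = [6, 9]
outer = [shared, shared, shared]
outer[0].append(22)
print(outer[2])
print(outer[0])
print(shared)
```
[6, 9, 22]
[6, 9, 22]
[6, 9, 22]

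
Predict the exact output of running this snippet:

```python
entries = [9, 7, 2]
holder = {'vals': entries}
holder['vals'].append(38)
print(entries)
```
[9, 7, 2, 38]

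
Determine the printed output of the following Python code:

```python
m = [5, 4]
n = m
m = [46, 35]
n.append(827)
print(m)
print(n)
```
[46, 35]
[5, 4, 827]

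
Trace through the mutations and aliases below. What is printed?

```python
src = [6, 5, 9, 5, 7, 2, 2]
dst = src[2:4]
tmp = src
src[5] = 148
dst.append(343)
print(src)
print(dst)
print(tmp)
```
[6, 5, 9, 5, 7, 148, 2]
[9, 5, 343]
[6, 5, 9, 5, 7, 148, 2]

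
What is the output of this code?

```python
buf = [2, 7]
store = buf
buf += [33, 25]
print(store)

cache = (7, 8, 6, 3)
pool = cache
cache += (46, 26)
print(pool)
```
[2, 7, 33, 25]
(7, 8, 6, 3)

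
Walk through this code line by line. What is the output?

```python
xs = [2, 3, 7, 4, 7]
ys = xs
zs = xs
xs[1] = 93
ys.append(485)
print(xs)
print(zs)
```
[2, 93, 7, 4, 7, 485]
[2, 93, 7, 4, 7, 485]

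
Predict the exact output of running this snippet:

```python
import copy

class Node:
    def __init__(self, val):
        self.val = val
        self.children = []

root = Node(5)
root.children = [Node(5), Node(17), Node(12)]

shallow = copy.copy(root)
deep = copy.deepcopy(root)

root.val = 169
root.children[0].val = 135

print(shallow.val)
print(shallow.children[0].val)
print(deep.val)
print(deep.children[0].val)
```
5
135
5
5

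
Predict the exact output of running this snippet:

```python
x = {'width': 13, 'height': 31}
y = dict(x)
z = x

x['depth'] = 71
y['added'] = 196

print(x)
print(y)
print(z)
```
{'width': 13, 'height': 31, 'depth': 71}
{'width': 13, 'height': 31, 'added': 196}
{'width': 13, 'height': 31, 'depth': 71}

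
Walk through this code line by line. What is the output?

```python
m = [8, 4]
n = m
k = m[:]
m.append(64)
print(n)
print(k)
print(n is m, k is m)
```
[8, 4, 64]
[8, 4]
True False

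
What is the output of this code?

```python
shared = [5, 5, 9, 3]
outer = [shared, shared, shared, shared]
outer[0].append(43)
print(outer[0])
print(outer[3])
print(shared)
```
[5, 5, 9, 3, 43]
[5, 5, 9, 3, 43]
[5, 5, 9, 3, 43]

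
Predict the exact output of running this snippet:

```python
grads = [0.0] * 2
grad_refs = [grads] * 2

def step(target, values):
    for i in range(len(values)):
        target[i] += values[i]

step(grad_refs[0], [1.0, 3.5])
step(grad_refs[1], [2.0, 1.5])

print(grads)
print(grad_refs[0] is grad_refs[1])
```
[3.0, 5.0]
True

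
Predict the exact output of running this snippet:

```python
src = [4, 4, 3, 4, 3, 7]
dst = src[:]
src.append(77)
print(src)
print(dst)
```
[4, 4, 3, 4, 3, 7, 77]
[4, 4, 3, 4, 3, 7]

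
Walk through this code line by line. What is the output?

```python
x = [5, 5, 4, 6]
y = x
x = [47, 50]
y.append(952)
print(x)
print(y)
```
[47, 50]
[5, 5, 4, 6, 952]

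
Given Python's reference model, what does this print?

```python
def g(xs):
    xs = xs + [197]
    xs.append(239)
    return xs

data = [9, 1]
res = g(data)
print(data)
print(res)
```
[9, 1]
[9, 1, 197, 239]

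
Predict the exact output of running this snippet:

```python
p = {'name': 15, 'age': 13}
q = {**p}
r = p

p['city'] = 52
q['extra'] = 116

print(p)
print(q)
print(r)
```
{'name': 15, 'age': 13, 'city': 52}
{'name': 15, 'age': 13, 'extra': 116}
{'name': 15, 'age': 13, 'city': 52}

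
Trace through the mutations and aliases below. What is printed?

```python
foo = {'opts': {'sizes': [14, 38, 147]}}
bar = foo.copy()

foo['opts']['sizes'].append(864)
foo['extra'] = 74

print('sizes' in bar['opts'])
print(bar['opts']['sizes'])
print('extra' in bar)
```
True
[14, 38, 147, 864]
False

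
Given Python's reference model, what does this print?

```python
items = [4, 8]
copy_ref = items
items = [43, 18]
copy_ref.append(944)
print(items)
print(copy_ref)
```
[43, 18]
[4, 8, 944]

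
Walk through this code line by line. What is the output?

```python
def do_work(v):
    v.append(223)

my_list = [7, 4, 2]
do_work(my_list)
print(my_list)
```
[7, 4, 2, 223]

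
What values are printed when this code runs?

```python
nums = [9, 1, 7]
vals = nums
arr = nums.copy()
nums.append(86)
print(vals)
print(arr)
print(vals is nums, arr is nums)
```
[9, 1, 7, 86]
[9, 1, 7]
True False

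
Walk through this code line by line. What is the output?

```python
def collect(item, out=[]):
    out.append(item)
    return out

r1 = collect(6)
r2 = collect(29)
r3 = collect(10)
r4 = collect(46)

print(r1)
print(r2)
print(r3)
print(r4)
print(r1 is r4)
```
[6, 29, 10, 46]
[6, 29, 10, 46]
[6, 29, 10, 46]
[6, 29, 10, 46]
True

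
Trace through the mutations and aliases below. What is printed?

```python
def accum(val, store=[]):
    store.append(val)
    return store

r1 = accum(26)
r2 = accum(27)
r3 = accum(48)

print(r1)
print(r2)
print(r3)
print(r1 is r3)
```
[26, 27, 48]
[26, 27, 48]
[26, 27, 48]
True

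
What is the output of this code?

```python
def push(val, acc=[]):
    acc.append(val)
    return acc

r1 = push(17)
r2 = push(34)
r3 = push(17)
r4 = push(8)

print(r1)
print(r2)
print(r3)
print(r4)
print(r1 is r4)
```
[17, 34, 17, 8]
[17, 34, 17, 8]
[17, 34, 17, 8]
[17, 34, 17, 8]
True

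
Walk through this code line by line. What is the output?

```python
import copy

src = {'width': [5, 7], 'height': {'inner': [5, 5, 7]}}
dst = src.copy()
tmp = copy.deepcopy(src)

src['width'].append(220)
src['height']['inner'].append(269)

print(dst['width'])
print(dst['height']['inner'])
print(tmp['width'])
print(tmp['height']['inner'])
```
[5, 7, 220]
[5, 5, 7, 269]
[5, 7]
[5, 5, 7]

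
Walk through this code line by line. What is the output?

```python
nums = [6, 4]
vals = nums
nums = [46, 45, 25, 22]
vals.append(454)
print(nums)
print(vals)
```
[46, 45, 25, 22]
[6, 4, 454]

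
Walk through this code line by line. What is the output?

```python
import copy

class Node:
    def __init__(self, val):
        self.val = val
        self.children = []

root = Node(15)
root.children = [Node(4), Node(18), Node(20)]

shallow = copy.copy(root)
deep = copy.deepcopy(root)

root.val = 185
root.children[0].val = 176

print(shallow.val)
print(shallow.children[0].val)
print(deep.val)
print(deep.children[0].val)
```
15
176
15
4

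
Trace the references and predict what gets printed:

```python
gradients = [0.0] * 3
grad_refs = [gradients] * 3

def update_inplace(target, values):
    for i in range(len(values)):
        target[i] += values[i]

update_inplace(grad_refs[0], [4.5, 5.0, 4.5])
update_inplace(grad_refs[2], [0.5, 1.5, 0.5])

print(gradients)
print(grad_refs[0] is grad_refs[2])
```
[5.0, 6.5, 5.0]
True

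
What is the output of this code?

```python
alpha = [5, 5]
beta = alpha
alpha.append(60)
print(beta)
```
[5, 5, 60]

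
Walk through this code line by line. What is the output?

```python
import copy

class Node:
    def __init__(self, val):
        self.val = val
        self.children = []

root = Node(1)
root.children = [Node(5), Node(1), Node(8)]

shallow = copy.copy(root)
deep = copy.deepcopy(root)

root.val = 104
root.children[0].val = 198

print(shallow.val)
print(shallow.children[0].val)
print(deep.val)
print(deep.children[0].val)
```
1
198
1
5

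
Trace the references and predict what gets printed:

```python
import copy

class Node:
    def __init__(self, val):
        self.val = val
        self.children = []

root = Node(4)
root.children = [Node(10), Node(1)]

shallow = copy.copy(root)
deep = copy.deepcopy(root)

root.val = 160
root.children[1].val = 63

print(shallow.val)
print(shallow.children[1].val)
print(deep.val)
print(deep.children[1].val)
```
4
63
4
1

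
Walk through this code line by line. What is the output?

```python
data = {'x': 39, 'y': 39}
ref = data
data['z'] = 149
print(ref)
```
{'x': 39, 'y': 39, 'z': 149}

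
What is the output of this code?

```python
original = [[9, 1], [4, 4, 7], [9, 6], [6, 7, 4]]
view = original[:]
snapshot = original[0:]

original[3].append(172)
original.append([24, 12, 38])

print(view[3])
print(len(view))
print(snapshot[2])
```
[6, 7, 4, 172]
4
[9, 6]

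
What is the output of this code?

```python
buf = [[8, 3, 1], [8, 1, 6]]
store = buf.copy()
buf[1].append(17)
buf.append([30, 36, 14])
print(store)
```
[[8, 3, 1], [8, 1, 6, 17]]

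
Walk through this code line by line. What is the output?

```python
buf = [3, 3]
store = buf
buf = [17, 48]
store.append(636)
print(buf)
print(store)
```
[17, 48]
[3, 3, 636]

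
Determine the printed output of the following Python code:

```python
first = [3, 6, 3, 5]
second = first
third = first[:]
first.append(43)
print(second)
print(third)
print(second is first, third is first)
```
[3, 6, 3, 5, 43]
[3, 6, 3, 5]
True False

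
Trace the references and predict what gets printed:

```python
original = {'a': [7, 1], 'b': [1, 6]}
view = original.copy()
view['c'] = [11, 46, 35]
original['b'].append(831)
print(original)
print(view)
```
{'a': [7, 1], 'b': [1, 6, 831]}
{'a': [7, 1], 'b': [1, 6, 831], 'c': [11, 46, 35]}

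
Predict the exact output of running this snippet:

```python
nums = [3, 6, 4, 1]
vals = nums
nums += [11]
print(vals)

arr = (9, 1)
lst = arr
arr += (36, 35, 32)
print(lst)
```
[3, 6, 4, 1, 11]
(9, 1)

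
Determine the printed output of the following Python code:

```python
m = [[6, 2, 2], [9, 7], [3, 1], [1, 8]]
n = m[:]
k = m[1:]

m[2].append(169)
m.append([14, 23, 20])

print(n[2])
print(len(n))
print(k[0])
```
[3, 1, 169]
4
[9, 7]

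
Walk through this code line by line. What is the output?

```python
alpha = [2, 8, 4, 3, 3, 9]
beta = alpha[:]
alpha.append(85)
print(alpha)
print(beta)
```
[2, 8, 4, 3, 3, 9, 85]
[2, 8, 4, 3, 3, 9]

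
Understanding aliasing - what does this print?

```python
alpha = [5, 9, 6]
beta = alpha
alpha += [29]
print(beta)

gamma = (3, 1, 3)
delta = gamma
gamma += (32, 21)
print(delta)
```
[5, 9, 6, 29]
(3, 1, 3)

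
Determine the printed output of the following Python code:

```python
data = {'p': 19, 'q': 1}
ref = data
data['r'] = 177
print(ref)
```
{'p': 19, 'q': 1, 'r': 177}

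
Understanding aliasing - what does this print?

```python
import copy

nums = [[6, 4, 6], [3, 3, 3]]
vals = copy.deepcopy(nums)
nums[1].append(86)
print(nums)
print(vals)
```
[[6, 4, 6], [3, 3, 3, 86]]
[[6, 4, 6], [3, 3, 3]]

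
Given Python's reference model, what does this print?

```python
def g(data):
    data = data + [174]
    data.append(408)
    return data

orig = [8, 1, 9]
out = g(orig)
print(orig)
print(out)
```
[8, 1, 9]
[8, 1, 9, 174, 408]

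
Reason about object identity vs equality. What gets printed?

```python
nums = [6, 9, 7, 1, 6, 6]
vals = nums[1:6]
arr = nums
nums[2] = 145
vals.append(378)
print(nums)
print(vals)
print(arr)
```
[6, 9, 145, 1, 6, 6]
[9, 7, 1, 6, 6, 378]
[6, 9, 145, 1, 6, 6]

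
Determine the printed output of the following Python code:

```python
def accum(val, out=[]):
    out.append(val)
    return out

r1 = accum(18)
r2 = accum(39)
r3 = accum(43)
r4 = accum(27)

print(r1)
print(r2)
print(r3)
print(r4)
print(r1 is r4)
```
[18, 39, 43, 27]
[18, 39, 43, 27]
[18, 39, 43, 27]
[18, 39, 43, 27]
True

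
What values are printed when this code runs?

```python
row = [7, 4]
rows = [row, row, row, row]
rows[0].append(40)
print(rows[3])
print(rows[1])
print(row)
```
[7, 4, 40]
[7, 4, 40]
[7, 4, 40]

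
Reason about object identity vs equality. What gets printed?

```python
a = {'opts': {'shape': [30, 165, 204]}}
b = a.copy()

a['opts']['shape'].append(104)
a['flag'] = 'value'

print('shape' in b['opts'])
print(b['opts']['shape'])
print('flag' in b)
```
True
[30, 165, 204, 104]
False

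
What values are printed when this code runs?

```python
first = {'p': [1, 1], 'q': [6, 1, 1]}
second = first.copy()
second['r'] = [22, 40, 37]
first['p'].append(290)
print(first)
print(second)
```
{'p': [1, 1, 290], 'q': [6, 1, 1]}
{'p': [1, 1, 290], 'q': [6, 1, 1], 'r': [22, 40, 37]}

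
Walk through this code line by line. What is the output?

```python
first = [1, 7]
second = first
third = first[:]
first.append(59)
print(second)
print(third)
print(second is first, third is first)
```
[1, 7, 59]
[1, 7]
True False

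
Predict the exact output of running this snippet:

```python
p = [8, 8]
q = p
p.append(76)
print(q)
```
[8, 8, 76]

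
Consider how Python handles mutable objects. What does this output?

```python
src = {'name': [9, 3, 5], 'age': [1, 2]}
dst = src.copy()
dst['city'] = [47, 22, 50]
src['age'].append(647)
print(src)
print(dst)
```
{'name': [9, 3, 5], 'age': [1, 2, 647]}
{'name': [9, 3, 5], 'age': [1, 2, 647], 'city': [47, 22, 50]}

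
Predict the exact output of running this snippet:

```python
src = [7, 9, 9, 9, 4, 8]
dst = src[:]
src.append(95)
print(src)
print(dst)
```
[7, 9, 9, 9, 4, 8, 95]
[7, 9, 9, 9, 4, 8]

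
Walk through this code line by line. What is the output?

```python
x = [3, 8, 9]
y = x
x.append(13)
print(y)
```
[3, 8, 9, 13]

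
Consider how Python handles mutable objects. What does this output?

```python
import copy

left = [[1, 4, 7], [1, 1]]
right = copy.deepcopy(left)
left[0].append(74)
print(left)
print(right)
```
[[1, 4, 7, 74], [1, 1]]
[[1, 4, 7], [1, 1]]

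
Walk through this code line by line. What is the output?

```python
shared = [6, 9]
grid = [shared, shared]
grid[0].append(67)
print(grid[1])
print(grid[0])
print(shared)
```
[6, 9, 67]
[6, 9, 67]
[6, 9, 67]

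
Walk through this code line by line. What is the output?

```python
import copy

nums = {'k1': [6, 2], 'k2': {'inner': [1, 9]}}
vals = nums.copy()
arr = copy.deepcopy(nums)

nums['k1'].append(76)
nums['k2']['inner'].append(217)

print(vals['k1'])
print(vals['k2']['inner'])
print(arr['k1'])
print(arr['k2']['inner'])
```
[6, 2, 76]
[1, 9, 217]
[6, 2]
[1, 9]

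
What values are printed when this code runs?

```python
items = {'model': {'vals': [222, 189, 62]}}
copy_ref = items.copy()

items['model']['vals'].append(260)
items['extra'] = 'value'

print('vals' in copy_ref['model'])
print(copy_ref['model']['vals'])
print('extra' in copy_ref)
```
True
[222, 189, 62, 260]
False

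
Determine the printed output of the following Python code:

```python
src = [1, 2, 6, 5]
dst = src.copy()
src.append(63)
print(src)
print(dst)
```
[1, 2, 6, 5, 63]
[1, 2, 6, 5]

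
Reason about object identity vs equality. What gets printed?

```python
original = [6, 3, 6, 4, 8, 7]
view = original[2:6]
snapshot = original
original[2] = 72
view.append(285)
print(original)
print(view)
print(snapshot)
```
[6, 3, 72, 4, 8, 7]
[6, 4, 8, 7, 285]
[6, 3, 72, 4, 8, 7]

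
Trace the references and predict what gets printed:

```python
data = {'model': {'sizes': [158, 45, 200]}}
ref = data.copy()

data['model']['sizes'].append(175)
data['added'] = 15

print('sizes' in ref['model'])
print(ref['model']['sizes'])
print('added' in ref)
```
True
[158, 45, 200, 175]
False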